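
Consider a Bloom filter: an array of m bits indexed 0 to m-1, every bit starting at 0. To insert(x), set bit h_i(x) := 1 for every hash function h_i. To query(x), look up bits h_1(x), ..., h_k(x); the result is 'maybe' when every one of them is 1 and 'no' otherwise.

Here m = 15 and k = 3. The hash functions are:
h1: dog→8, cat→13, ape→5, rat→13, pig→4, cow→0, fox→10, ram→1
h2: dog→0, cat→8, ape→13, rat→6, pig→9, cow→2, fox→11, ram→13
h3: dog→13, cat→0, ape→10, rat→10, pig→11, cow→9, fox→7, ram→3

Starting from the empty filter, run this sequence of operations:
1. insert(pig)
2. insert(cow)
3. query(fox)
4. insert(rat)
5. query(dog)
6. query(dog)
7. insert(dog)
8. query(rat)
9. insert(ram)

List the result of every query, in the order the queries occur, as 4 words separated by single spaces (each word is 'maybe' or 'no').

Start: bits=000000000000000
Op 1: insert pig -> sets bits 4 9 11 -> bits=000010000101000
Op 2: insert cow -> sets bits 0 2 9 -> bits=101010000101000
Op 3: query fox -> checks bit7=0, bit10=0, bit11=1 (has a 0) -> no
Op 4: insert rat -> sets bits 6 10 13 -> bits=101010100111010
Op 5: query dog -> checks bit0=1, bit8=0, bit13=1 (has a 0) -> no
Op 6: query dog -> checks bit0=1, bit8=0, bit13=1 (has a 0) -> no
Op 7: insert dog -> sets bits 0 8 13 -> bits=101010101111010
Op 8: query rat -> checks bit6=1, bit10=1, bit13=1 (all 1) -> maybe
Op 9: insert ram -> sets bits 1 3 13 -> bits=111110101111010
Query results in order: no no no maybe

Answer: no no no maybe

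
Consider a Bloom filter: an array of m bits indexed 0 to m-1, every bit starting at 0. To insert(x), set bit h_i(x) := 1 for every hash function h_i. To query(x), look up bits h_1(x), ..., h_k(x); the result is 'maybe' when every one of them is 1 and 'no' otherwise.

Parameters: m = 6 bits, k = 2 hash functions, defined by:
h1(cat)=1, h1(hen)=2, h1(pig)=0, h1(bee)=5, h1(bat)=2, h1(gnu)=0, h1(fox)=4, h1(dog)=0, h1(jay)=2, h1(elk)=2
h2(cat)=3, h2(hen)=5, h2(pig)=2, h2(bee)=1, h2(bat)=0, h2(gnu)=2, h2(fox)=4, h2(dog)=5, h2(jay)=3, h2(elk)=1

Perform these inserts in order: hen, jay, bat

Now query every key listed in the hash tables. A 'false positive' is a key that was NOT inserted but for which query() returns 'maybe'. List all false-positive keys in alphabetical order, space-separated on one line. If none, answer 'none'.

Start: bits=000000
After insert 'hen': sets bits 2 5 -> bits=001001
After insert 'jay': sets bits 2 3 -> bits=001101
After insert 'bat': sets bits 0 2 -> bits=101101
Not inserted: bee cat dog elk fox gnu pig — query each against bits=101101:
query bee: checks bit1=0, bit5=1 (has a 0) -> no => not a false positive
query cat: checks bit1=0, bit3=1 (has a 0) -> no => not a false positive
query dog: checks bit0=1, bit5=1 (all 1) -> maybe => FALSE POSITIVE
query elk: checks bit1=0, bit2=1 (has a 0) -> no => not a false positive
query fox: checks bit4=0 (has a 0) -> no => not a false positive
query gnu: checks bit0=1, bit2=1 (all 1) -> maybe => FALSE POSITIVE
query pig: checks bit0=1, bit2=1 (all 1) -> maybe => FALSE POSITIVE
False positives (alphabetical): dog gnu pig

Answer: dog gnu pig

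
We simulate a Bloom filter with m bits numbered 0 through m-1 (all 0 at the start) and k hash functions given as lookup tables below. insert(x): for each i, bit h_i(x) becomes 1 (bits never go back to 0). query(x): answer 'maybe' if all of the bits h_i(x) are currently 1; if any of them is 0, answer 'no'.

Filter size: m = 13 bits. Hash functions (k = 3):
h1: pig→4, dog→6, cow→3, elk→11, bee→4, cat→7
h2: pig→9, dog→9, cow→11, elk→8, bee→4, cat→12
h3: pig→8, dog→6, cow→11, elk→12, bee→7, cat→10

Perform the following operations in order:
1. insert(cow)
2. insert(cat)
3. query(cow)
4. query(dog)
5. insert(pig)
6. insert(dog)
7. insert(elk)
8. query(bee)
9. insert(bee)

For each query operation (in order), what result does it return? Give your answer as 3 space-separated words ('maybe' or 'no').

Answer: maybe no maybe

Derivation:
Start: bits=0000000000000
Op 1: insert cow -> sets bits 3 11 -> bits=0001000000010
Op 2: insert cat -> sets bits 7 10 12 -> bits=0001000100111
Op 3: query cow -> checks bit3=1, bit11=1 (all 1) -> maybe
Op 4: query dog -> checks bit6=0, bit9=0 (has a 0) -> no
Op 5: insert pig -> sets bits 4 8 9 -> bits=0001100111111
Op 6: insert dog -> sets bits 6 9 -> bits=0001101111111
Op 7: insert elk -> sets bits 8 11 12 -> bits=0001101111111
Op 8: query bee -> checks bit4=1, bit7=1 (all 1) -> maybe
Op 9: insert bee -> sets bits 4 7 -> bits=0001101111111
Query results in order: maybe no maybe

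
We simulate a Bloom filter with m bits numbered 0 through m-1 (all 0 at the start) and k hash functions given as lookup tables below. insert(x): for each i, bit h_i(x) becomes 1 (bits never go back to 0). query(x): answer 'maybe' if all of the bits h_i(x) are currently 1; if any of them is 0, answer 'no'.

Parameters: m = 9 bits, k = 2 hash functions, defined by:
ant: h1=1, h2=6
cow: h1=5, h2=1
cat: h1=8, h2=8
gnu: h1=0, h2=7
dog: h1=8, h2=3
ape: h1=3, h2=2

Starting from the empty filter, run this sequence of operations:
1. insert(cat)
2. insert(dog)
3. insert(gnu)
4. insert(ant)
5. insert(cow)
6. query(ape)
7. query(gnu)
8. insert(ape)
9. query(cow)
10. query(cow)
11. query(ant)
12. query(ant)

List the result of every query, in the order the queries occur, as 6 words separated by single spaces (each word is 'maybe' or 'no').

Start: bits=000000000
Op 1: insert cat -> sets bits 8 -> bits=000000001
Op 2: insert dog -> sets bits 3 8 -> bits=000100001
Op 3: insert gnu -> sets bits 0 7 -> bits=100100011
Op 4: insert ant -> sets bits 1 6 -> bits=110100111
Op 5: insert cow -> sets bits 1 5 -> bits=110101111
Op 6: query ape -> checks bit2=0, bit3=1 (has a 0) -> no
Op 7: query gnu -> checks bit0=1, bit7=1 (all 1) -> maybe
Op 8: insert ape -> sets bits 2 3 -> bits=111101111
Op 9: query cow -> checks bit1=1, bit5=1 (all 1) -> maybe
Op 10: query cow -> checks bit1=1, bit5=1 (all 1) -> maybe
Op 11: query ant -> checks bit1=1, bit6=1 (all 1) -> maybe
Op 12: query ant -> checks bit1=1, bit6=1 (all 1) -> maybe
Query results in order: no maybe maybe maybe maybe maybe

Answer: no maybe maybe maybe maybe maybe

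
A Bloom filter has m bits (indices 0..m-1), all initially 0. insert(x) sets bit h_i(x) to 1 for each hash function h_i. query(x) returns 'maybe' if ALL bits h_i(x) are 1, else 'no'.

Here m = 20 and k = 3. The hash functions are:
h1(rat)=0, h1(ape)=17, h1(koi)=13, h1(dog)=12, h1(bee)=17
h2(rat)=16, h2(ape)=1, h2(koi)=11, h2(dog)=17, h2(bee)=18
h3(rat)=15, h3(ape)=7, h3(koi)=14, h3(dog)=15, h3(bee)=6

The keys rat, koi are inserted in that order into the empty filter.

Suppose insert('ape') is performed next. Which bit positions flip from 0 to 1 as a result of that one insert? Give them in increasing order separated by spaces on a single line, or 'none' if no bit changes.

Start: bits=00000000000000000000
After insert 'rat': sets bits 0 15 16 -> bits=10000000000000011000
After insert 'koi': sets bits 11 13 14 -> bits=10000000000101111000
insert 'ape' would touch bits 1 7 17; currently bit1=0, bit7=0, bit17=0
Bits that are 0 among those (would change 0->1): 1 7 17

Answer: 1 7 17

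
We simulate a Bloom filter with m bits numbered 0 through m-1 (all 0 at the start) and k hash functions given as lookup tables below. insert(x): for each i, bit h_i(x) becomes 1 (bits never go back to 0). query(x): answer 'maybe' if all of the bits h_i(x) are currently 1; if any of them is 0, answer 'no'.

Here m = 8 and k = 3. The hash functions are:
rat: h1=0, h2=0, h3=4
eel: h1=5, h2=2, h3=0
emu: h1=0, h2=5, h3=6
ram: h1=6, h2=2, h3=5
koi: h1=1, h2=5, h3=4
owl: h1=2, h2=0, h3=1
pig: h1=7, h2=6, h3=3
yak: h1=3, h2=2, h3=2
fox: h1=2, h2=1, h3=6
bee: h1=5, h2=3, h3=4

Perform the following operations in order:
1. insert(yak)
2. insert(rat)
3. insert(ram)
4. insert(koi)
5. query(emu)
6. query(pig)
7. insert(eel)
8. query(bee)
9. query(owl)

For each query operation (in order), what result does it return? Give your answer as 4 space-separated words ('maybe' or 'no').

Start: bits=00000000
Op 1: insert yak -> sets bits 2 3 -> bits=00110000
Op 2: insert rat -> sets bits 0 4 -> bits=10111000
Op 3: insert ram -> sets bits 2 5 6 -> bits=10111110
Op 4: insert koi -> sets bits 1 4 5 -> bits=11111110
Op 5: query emu -> checks bit0=1, bit5=1, bit6=1 (all 1) -> maybe
Op 6: query pig -> checks bit3=1, bit6=1, bit7=0 (has a 0) -> no
Op 7: insert eel -> sets bits 0 2 5 -> bits=11111110
Op 8: query bee -> checks bit3=1, bit4=1, bit5=1 (all 1) -> maybe
Op 9: query owl -> checks bit0=1, bit1=1, bit2=1 (all 1) -> maybe
Query results in order: maybe no maybe maybe

Answer: maybe no maybe maybe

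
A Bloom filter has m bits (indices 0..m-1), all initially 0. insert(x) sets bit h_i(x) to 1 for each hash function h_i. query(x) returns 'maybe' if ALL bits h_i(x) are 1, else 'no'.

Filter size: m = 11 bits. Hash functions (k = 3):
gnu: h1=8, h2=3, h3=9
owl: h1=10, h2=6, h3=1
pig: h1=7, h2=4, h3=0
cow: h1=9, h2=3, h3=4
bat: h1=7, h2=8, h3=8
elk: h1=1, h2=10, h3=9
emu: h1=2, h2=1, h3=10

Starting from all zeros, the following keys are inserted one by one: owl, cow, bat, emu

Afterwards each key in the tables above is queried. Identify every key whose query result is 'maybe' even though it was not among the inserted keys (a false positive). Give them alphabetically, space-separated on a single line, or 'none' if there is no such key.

Answer: elk gnu

Derivation:
Start: bits=00000000000
After insert 'owl': sets bits 1 6 10 -> bits=01000010001
After insert 'cow': sets bits 3 4 9 -> bits=01011010011
After insert 'bat': sets bits 7 8 -> bits=01011011111
After insert 'emu': sets bits 1 2 10 -> bits=01111011111
Not inserted: elk gnu pig — query each against bits=01111011111:
query elk: checks bit1=1, bit9=1, bit10=1 (all 1) -> maybe => FALSE POSITIVE
query gnu: checks bit3=1, bit8=1, bit9=1 (all 1) -> maybe => FALSE POSITIVE
query pig: checks bit0=0, bit4=1, bit7=1 (has a 0) -> no => not a false positive
False positives (alphabetical): elk gnu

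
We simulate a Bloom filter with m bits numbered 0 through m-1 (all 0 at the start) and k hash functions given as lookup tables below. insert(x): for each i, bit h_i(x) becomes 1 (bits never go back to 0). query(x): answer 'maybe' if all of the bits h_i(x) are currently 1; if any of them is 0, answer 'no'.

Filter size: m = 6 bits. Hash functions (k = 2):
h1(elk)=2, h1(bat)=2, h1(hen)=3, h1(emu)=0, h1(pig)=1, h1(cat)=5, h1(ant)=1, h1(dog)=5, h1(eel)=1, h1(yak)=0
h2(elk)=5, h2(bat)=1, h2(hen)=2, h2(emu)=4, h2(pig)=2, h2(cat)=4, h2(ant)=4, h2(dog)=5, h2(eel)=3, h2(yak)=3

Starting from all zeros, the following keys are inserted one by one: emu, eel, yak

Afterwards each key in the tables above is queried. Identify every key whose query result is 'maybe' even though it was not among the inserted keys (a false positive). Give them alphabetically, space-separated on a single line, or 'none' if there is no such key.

Answer: ant

Derivation:
Start: bits=000000
After insert 'emu': sets bits 0 4 -> bits=100010
After insert 'eel': sets bits 1 3 -> bits=110110
After insert 'yak': sets bits 0 3 -> bits=110110
Not inserted: ant bat cat dog elk hen pig — query each against bits=110110:
query ant: checks bit1=1, bit4=1 (all 1) -> maybe => FALSE POSITIVE
query bat: checks bit1=1, bit2=0 (has a 0) -> no => not a false positive
query cat: checks bit4=1, bit5=0 (has a 0) -> no => not a false positive
query dog: checks bit5=0 (has a 0) -> no => not a false positive
query elk: checks bit2=0, bit5=0 (has a 0) -> no => not a false positive
query hen: checks bit2=0, bit3=1 (has a 0) -> no => not a false positive
query pig: checks bit1=1, bit2=0 (has a 0) -> no => not a false positive
False positives (alphabetical): ant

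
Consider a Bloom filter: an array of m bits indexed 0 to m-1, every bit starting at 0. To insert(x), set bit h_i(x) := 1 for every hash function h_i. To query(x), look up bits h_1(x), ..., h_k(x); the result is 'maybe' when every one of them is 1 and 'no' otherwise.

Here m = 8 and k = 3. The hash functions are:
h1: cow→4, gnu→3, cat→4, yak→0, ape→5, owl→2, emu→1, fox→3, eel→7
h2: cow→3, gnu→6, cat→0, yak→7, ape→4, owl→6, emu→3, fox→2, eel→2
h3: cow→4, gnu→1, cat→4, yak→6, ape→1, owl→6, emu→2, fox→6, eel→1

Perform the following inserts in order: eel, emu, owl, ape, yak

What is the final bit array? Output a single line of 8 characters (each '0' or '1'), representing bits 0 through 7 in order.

Start: bits=00000000
After insert 'eel': sets bits 1 2 7 -> bits=01100001
After insert 'emu': sets bits 1 2 3 -> bits=01110001
After insert 'owl': sets bits 2 6 -> bits=01110011
After insert 'ape': sets bits 1 4 5 -> bits=01111111
After insert 'yak': sets bits 0 6 7 -> bits=11111111

Answer: 11111111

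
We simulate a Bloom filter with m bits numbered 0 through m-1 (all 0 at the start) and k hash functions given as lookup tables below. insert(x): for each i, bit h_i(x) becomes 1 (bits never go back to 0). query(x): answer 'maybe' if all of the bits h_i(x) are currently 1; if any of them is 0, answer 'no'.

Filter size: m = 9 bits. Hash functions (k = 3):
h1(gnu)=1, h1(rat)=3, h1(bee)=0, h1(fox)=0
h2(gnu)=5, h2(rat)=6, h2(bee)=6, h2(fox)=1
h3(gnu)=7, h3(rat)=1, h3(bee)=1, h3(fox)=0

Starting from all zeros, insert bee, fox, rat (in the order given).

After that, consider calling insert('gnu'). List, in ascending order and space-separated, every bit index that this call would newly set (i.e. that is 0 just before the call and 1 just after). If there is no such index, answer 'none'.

Start: bits=000000000
After insert 'bee': sets bits 0 1 6 -> bits=110000100
After insert 'fox': sets bits 0 1 -> bits=110000100
After insert 'rat': sets bits 1 3 6 -> bits=110100100
insert 'gnu' would touch bits 1 5 7; currently bit1=1, bit5=0, bit7=0
Bits that are 0 among those (would change 0->1): 5 7

Answer: 5 7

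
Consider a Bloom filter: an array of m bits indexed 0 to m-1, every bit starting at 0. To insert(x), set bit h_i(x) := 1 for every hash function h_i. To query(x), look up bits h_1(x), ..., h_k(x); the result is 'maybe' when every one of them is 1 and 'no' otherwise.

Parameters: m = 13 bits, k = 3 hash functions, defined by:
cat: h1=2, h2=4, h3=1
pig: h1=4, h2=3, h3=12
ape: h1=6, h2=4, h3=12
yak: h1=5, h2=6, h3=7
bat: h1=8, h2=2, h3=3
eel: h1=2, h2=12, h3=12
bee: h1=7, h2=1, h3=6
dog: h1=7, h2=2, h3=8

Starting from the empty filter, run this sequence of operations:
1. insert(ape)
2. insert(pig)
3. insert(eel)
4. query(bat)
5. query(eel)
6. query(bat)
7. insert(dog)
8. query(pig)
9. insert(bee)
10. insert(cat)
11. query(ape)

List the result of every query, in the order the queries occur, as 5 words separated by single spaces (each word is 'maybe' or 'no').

Answer: no maybe no maybe maybe

Derivation:
Start: bits=0000000000000
Op 1: insert ape -> sets bits 4 6 12 -> bits=0000101000001
Op 2: insert pig -> sets bits 3 4 12 -> bits=0001101000001
Op 3: insert eel -> sets bits 2 12 -> bits=0011101000001
Op 4: query bat -> checks bit2=1, bit3=1, bit8=0 (has a 0) -> no
Op 5: query eel -> checks bit2=1, bit12=1 (all 1) -> maybe
Op 6: query bat -> checks bit2=1, bit3=1, bit8=0 (has a 0) -> no
Op 7: insert dog -> sets bits 2 7 8 -> bits=0011101110001
Op 8: query pig -> checks bit3=1, bit4=1, bit12=1 (all 1) -> maybe
Op 9: insert bee -> sets bits 1 6 7 -> bits=0111101110001
Op 10: insert cat -> sets bits 1 2 4 -> bits=0111101110001
Op 11: query ape -> checks bit4=1, bit6=1, bit12=1 (all 1) -> maybe
Query results in order: no maybe no maybe maybe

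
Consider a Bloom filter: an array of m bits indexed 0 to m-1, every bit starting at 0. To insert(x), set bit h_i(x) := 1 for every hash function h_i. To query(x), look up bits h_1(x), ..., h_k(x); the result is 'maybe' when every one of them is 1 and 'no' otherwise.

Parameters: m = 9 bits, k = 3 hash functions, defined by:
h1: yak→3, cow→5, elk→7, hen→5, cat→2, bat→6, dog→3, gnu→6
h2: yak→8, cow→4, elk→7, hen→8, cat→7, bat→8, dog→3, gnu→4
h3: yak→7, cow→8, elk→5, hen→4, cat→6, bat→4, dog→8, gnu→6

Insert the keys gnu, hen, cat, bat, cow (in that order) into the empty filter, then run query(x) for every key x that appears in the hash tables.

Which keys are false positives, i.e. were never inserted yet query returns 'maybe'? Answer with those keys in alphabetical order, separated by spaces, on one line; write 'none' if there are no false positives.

Start: bits=000000000
After insert 'gnu': sets bits 4 6 -> bits=000010100
After insert 'hen': sets bits 4 5 8 -> bits=000011101
After insert 'cat': sets bits 2 6 7 -> bits=001011111
After insert 'bat': sets bits 4 6 8 -> bits=001011111
After insert 'cow': sets bits 4 5 8 -> bits=001011111
Not inserted: dog elk yak — query each against bits=001011111:
query dog: checks bit3=0, bit8=1 (has a 0) -> no => not a false positive
query elk: checks bit5=1, bit7=1 (all 1) -> maybe => FALSE POSITIVE
query yak: checks bit3=0, bit7=1, bit8=1 (has a 0) -> no => not a false positive
False positives (alphabetical): elk

Answer: elk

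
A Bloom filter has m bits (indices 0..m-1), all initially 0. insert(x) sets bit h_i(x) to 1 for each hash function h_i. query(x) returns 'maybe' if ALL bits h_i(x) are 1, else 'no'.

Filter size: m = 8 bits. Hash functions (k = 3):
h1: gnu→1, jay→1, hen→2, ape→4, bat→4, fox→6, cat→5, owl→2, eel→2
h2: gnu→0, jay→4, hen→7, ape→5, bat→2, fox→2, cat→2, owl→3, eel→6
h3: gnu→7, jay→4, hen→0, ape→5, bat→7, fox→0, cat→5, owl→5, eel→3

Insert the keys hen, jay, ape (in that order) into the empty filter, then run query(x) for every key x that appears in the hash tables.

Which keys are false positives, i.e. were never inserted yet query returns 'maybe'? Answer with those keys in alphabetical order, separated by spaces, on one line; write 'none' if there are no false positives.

Start: bits=00000000
After insert 'hen': sets bits 0 2 7 -> bits=10100001
After insert 'jay': sets bits 1 4 -> bits=11101001
After insert 'ape': sets bits 4 5 -> bits=11101101
Not inserted: bat cat eel fox gnu owl — query each against bits=11101101:
query bat: checks bit2=1, bit4=1, bit7=1 (all 1) -> maybe => FALSE POSITIVE
query cat: checks bit2=1, bit5=1 (all 1) -> maybe => FALSE POSITIVE
query eel: checks bit2=1, bit3=0, bit6=0 (has a 0) -> no => not a false positive
query fox: checks bit0=1, bit2=1, bit6=0 (has a 0) -> no => not a false positive
query gnu: checks bit0=1, bit1=1, bit7=1 (all 1) -> maybe => FALSE POSITIVE
query owl: checks bit2=1, bit3=0, bit5=1 (has a 0) -> no => not a false positive
False positives (alphabetical): bat cat gnu

Answer: bat cat gnu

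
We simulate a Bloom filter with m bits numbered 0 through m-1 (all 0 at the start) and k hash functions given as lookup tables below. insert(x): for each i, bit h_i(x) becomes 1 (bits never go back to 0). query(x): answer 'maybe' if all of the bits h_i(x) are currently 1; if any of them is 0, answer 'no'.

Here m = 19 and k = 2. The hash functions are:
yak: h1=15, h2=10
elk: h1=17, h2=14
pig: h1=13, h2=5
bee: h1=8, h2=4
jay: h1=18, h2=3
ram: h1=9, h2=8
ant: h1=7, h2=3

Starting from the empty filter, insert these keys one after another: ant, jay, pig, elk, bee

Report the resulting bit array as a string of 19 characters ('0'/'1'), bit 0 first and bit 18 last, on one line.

Start: bits=0000000000000000000
After insert 'ant': sets bits 3 7 -> bits=0001000100000000000
After insert 'jay': sets bits 3 18 -> bits=0001000100000000001
After insert 'pig': sets bits 5 13 -> bits=0001010100000100001
After insert 'elk': sets bits 14 17 -> bits=0001010100000110011
After insert 'bee': sets bits 4 8 -> bits=0001110110000110011

Answer: 0001110110000110011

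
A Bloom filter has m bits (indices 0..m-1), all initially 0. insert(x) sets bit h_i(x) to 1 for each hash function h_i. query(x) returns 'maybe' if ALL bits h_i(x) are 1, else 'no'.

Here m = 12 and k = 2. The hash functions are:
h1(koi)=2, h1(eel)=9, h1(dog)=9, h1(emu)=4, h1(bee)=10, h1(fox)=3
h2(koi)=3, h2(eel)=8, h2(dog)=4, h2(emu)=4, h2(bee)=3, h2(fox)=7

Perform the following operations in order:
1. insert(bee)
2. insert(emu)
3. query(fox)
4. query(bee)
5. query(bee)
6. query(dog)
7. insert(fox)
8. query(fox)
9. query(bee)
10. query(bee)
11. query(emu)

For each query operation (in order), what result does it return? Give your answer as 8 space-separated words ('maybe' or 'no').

Start: bits=000000000000
Op 1: insert bee -> sets bits 3 10 -> bits=000100000010
Op 2: insert emu -> sets bits 4 -> bits=000110000010
Op 3: query fox -> checks bit3=1, bit7=0 (has a 0) -> no
Op 4: query bee -> checks bit3=1, bit10=1 (all 1) -> maybe
Op 5: query bee -> checks bit3=1, bit10=1 (all 1) -> maybe
Op 6: query dog -> checks bit4=1, bit9=0 (has a 0) -> no
Op 7: insert fox -> sets bits 3 7 -> bits=000110010010
Op 8: query fox -> checks bit3=1, bit7=1 (all 1) -> maybe
Op 9: query bee -> checks bit3=1, bit10=1 (all 1) -> maybe
Op 10: query bee -> checks bit3=1, bit10=1 (all 1) -> maybe
Op 11: query emu -> checks bit4=1 (all 1) -> maybe
Query results in order: no maybe maybe no maybe maybe maybe maybe

Answer: no maybe maybe no maybe maybe maybe maybe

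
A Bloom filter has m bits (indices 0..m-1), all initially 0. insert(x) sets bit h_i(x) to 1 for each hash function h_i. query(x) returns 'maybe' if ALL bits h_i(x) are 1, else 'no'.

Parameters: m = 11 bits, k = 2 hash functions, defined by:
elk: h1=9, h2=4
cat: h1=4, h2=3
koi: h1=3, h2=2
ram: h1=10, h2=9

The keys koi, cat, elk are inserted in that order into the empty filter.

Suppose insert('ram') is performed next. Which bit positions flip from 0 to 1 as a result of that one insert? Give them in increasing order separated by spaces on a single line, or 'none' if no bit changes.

Answer: 10

Derivation:
Start: bits=00000000000
After insert 'koi': sets bits 2 3 -> bits=00110000000
After insert 'cat': sets bits 3 4 -> bits=00111000000
After insert 'elk': sets bits 4 9 -> bits=00111000010
insert 'ram' would touch bits 9 10; currently bit9=1, bit10=0
Bits that are 0 among those (would change 0->1): 10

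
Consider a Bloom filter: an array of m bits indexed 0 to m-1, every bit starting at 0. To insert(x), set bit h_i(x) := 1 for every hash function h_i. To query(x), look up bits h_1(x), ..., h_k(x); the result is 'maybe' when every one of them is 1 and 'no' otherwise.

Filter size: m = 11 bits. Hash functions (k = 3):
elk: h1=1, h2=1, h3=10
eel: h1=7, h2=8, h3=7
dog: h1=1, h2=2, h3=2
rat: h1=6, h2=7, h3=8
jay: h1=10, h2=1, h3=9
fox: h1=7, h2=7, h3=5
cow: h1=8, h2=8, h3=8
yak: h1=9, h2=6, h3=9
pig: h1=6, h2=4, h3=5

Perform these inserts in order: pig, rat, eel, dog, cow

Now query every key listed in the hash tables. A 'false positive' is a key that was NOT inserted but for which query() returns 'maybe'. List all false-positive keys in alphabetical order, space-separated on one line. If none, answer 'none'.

Start: bits=00000000000
After insert 'pig': sets bits 4 5 6 -> bits=00001110000
After insert 'rat': sets bits 6 7 8 -> bits=00001111100
After insert 'eel': sets bits 7 8 -> bits=00001111100
After insert 'dog': sets bits 1 2 -> bits=01101111100
After insert 'cow': sets bits 8 -> bits=01101111100
Not inserted: elk fox jay yak — query each against bits=01101111100:
query elk: checks bit1=1, bit10=0 (has a 0) -> no => not a false positive
query fox: checks bit5=1, bit7=1 (all 1) -> maybe => FALSE POSITIVE
query jay: checks bit1=1, bit9=0, bit10=0 (has a 0) -> no => not a false positive
query yak: checks bit6=1, bit9=0 (has a 0) -> no => not a false positive
False positives (alphabetical): fox

Answer: fox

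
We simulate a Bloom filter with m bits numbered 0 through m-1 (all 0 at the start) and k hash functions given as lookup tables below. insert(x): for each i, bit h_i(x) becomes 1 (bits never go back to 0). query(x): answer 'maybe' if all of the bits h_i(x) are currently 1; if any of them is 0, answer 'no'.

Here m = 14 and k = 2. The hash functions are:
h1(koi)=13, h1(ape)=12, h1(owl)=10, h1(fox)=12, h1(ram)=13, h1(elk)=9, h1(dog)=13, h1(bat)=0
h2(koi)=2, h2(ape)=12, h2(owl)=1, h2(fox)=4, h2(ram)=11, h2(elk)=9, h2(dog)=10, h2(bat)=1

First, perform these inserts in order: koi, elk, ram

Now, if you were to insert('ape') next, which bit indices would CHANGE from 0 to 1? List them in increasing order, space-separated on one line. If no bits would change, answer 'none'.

Start: bits=00000000000000
After insert 'koi': sets bits 2 13 -> bits=00100000000001
After insert 'elk': sets bits 9 -> bits=00100000010001
After insert 'ram': sets bits 11 13 -> bits=00100000010101
insert 'ape' would touch bits 12; currently bit12=0
Bits that are 0 among those (would change 0->1): 12

Answer: 12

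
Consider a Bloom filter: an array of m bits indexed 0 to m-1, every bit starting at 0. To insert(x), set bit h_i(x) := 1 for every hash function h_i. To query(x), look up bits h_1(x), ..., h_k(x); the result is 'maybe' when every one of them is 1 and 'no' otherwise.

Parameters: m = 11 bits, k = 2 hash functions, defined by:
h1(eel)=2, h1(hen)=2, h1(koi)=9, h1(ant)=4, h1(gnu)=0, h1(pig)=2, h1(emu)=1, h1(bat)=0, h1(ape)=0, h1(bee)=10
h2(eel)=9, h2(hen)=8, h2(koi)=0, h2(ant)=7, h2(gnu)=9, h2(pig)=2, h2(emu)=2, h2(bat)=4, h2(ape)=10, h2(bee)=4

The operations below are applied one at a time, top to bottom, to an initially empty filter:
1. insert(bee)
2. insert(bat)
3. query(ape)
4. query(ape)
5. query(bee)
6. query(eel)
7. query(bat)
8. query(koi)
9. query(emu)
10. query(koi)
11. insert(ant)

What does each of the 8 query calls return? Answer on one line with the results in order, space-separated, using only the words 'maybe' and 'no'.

Answer: maybe maybe maybe no maybe no no no

Derivation:
Start: bits=00000000000
Op 1: insert bee -> sets bits 4 10 -> bits=00001000001
Op 2: insert bat -> sets bits 0 4 -> bits=10001000001
Op 3: query ape -> checks bit0=1, bit10=1 (all 1) -> maybe
Op 4: query ape -> checks bit0=1, bit10=1 (all 1) -> maybe
Op 5: query bee -> checks bit4=1, bit10=1 (all 1) -> maybe
Op 6: query eel -> checks bit2=0, bit9=0 (has a 0) -> no
Op 7: query bat -> checks bit0=1, bit4=1 (all 1) -> maybe
Op 8: query koi -> checks bit0=1, bit9=0 (has a 0) -> no
Op 9: query emu -> checks bit1=0, bit2=0 (has a 0) -> no
Op 10: query koi -> checks bit0=1, bit9=0 (has a 0) -> no
Op 11: insert ant -> sets bits 4 7 -> bits=10001001001
Query results in order: maybe maybe maybe no maybe no no no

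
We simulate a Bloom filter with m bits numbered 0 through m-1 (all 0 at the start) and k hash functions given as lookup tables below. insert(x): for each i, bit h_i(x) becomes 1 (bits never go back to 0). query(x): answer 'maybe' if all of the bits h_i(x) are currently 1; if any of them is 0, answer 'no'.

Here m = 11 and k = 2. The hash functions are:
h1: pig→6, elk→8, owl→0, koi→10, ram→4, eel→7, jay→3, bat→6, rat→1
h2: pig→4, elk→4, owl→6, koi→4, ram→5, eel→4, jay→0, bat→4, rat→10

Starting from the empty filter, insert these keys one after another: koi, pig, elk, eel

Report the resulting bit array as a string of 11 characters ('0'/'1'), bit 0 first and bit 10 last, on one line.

Start: bits=00000000000
After insert 'koi': sets bits 4 10 -> bits=00001000001
After insert 'pig': sets bits 4 6 -> bits=00001010001
After insert 'elk': sets bits 4 8 -> bits=00001010101
After insert 'eel': sets bits 4 7 -> bits=00001011101

Answer: 00001011101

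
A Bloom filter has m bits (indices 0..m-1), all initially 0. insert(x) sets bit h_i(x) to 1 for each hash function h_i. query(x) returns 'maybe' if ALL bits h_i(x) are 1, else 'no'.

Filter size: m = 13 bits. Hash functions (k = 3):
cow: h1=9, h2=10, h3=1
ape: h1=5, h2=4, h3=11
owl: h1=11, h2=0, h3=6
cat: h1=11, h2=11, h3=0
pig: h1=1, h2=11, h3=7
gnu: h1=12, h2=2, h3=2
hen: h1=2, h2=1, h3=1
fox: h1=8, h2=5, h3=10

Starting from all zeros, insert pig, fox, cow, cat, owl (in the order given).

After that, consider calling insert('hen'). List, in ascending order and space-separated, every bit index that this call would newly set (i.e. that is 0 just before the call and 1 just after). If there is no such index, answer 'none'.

Answer: 2

Derivation:
Start: bits=0000000000000
After insert 'pig': sets bits 1 7 11 -> bits=0100000100010
After insert 'fox': sets bits 5 8 10 -> bits=0100010110110
After insert 'cow': sets bits 1 9 10 -> bits=0100010111110
After insert 'cat': sets bits 0 11 -> bits=1100010111110
After insert 'owl': sets bits 0 6 11 -> bits=1100011111110
insert 'hen' would touch bits 1 2; currently bit1=1, bit2=0
Bits that are 0 among those (would change 0->1): 2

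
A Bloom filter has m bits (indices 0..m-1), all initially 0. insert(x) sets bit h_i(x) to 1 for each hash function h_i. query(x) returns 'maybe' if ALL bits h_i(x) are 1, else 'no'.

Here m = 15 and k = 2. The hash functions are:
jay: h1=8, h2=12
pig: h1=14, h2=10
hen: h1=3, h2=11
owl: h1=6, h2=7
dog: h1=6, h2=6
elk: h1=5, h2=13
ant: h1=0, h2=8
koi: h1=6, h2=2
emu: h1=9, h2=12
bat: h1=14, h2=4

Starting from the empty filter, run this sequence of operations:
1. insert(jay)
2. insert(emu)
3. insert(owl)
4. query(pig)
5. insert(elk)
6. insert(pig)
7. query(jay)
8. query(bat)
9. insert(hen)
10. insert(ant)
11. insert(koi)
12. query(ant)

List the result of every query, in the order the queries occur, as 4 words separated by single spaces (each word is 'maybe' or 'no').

Answer: no maybe no maybe

Derivation:
Start: bits=000000000000000
Op 1: insert jay -> sets bits 8 12 -> bits=000000001000100
Op 2: insert emu -> sets bits 9 12 -> bits=000000001100100
Op 3: insert owl -> sets bits 6 7 -> bits=000000111100100
Op 4: query pig -> checks bit10=0, bit14=0 (has a 0) -> no
Op 5: insert elk -> sets bits 5 13 -> bits=000001111100110
Op 6: insert pig -> sets bits 10 14 -> bits=000001111110111
Op 7: query jay -> checks bit8=1, bit12=1 (all 1) -> maybe
Op 8: query bat -> checks bit4=0, bit14=1 (has a 0) -> no
Op 9: insert hen -> sets bits 3 11 -> bits=000101111111111
Op 10: insert ant -> sets bits 0 8 -> bits=100101111111111
Op 11: insert koi -> sets bits 2 6 -> bits=101101111111111
Op 12: query ant -> checks bit0=1, bit8=1 (all 1) -> maybe
Query results in order: no maybe no maybe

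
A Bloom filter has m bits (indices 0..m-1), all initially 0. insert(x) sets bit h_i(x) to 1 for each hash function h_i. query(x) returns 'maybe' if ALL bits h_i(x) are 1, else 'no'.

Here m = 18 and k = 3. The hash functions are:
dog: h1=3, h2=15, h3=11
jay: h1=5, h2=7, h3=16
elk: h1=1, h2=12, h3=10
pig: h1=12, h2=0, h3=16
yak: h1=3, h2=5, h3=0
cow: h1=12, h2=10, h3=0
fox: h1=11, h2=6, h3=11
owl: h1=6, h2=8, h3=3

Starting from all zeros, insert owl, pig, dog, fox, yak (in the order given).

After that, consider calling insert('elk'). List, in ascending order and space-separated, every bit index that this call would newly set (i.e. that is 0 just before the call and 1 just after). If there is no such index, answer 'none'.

Answer: 1 10

Derivation:
Start: bits=000000000000000000
After insert 'owl': sets bits 3 6 8 -> bits=000100101000000000
After insert 'pig': sets bits 0 12 16 -> bits=100100101000100010
After insert 'dog': sets bits 3 11 15 -> bits=100100101001100110
After insert 'fox': sets bits 6 11 -> bits=100100101001100110
After insert 'yak': sets bits 0 3 5 -> bits=100101101001100110
insert 'elk' would touch bits 1 10 12; currently bit1=0, bit10=0, bit12=1
Bits that are 0 among those (would change 0->1): 1 10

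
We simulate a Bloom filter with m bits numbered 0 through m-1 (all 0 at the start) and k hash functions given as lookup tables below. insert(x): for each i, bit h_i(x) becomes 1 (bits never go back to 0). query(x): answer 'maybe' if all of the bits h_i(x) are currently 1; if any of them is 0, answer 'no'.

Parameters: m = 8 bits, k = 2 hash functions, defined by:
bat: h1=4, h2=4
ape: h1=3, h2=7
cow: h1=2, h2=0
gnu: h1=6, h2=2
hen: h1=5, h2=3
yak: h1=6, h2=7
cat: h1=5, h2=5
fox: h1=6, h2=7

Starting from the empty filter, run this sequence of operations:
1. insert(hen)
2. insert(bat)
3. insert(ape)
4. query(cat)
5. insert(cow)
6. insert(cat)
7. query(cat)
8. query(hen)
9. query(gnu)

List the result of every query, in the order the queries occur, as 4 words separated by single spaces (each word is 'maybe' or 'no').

Start: bits=00000000
Op 1: insert hen -> sets bits 3 5 -> bits=00010100
Op 2: insert bat -> sets bits 4 -> bits=00011100
Op 3: insert ape -> sets bits 3 7 -> bits=00011101
Op 4: query cat -> checks bit5=1 (all 1) -> maybe
Op 5: insert cow -> sets bits 0 2 -> bits=10111101
Op 6: insert cat -> sets bits 5 -> bits=10111101
Op 7: query cat -> checks bit5=1 (all 1) -> maybe
Op 8: query hen -> checks bit3=1, bit5=1 (all 1) -> maybe
Op 9: query gnu -> checks bit2=1, bit6=0 (has a 0) -> no
Query results in order: maybe maybe maybe no

Answer: maybe maybe maybe no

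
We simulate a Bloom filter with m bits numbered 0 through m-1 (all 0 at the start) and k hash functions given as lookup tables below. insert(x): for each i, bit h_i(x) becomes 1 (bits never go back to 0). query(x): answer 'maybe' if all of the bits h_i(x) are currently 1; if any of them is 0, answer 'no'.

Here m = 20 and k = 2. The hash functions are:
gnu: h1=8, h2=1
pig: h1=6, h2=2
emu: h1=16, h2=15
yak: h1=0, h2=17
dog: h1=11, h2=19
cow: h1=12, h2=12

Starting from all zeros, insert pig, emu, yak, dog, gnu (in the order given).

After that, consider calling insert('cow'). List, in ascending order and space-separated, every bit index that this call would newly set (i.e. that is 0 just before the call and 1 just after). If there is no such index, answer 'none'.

Start: bits=00000000000000000000
After insert 'pig': sets bits 2 6 -> bits=00100010000000000000
After insert 'emu': sets bits 15 16 -> bits=00100010000000011000
After insert 'yak': sets bits 0 17 -> bits=10100010000000011100
After insert 'dog': sets bits 11 19 -> bits=10100010000100011101
After insert 'gnu': sets bits 1 8 -> bits=11100010100100011101
insert 'cow' would touch bits 12; currently bit12=0
Bits that are 0 among those (would change 0->1): 12

Answer: 12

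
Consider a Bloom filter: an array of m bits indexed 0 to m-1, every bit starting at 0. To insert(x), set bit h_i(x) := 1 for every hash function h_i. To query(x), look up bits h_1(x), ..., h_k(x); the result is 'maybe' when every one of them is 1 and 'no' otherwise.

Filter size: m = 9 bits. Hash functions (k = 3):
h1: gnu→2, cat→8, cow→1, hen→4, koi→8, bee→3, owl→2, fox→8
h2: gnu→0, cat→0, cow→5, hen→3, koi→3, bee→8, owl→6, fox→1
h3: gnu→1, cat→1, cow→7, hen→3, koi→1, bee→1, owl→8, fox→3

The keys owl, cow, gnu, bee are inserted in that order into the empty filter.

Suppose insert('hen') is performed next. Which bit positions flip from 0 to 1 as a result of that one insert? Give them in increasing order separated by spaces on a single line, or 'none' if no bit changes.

Start: bits=000000000
After insert 'owl': sets bits 2 6 8 -> bits=001000101
After insert 'cow': sets bits 1 5 7 -> bits=011001111
After insert 'gnu': sets bits 0 1 2 -> bits=111001111
After insert 'bee': sets bits 1 3 8 -> bits=111101111
insert 'hen' would touch bits 3 4; currently bit3=1, bit4=0
Bits that are 0 among those (would change 0->1): 4

Answer: 4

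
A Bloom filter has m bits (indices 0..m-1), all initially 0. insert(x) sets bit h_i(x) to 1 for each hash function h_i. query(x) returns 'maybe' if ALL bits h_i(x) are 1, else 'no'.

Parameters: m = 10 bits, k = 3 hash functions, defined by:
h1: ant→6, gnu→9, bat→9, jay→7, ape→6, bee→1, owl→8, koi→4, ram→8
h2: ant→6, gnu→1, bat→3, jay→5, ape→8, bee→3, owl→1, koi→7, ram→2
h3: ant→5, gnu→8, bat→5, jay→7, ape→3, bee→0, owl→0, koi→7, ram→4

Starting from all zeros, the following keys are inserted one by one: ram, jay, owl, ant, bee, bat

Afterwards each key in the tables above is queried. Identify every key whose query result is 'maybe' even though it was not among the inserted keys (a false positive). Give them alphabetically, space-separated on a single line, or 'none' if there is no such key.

Answer: ape gnu koi

Derivation:
Start: bits=0000000000
After insert 'ram': sets bits 2 4 8 -> bits=0010100010
After insert 'jay': sets bits 5 7 -> bits=0010110110
After insert 'owl': sets bits 0 1 8 -> bits=1110110110
After insert 'ant': sets bits 5 6 -> bits=1110111110
After insert 'bee': sets bits 0 1 3 -> bits=1111111110
After insert 'bat': sets bits 3 5 9 -> bits=1111111111
Not inserted: ape gnu koi — query each against bits=1111111111:
query ape: checks bit3=1, bit6=1, bit8=1 (all 1) -> maybe => FALSE POSITIVE
query gnu: checks bit1=1, bit8=1, bit9=1 (all 1) -> maybe => FALSE POSITIVE
query koi: checks bit4=1, bit7=1 (all 1) -> maybe => FALSE POSITIVE
False positives (alphabetical): ape gnu koi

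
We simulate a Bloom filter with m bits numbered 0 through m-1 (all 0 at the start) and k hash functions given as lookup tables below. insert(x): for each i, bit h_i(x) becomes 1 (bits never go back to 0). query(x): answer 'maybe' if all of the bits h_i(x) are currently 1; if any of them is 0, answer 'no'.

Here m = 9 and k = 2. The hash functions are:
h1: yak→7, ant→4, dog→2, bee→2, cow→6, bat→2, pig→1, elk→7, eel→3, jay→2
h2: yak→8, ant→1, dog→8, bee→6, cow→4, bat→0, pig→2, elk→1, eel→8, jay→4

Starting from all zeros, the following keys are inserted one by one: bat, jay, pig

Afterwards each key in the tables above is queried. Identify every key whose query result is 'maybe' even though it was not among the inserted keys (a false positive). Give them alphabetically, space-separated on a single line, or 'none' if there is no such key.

Answer: ant

Derivation:
Start: bits=000000000
After insert 'bat': sets bits 0 2 -> bits=101000000
After insert 'jay': sets bits 2 4 -> bits=101010000
After insert 'pig': sets bits 1 2 -> bits=111010000
Not inserted: ant bee cow dog eel elk yak — query each against bits=111010000:
query ant: checks bit1=1, bit4=1 (all 1) -> maybe => FALSE POSITIVE
query bee: checks bit2=1, bit6=0 (has a 0) -> no => not a false positive
query cow: checks bit4=1, bit6=0 (has a 0) -> no => not a false positive
query dog: checks bit2=1, bit8=0 (has a 0) -> no => not a false positive
query eel: checks bit3=0, bit8=0 (has a 0) -> no => not a false positive
query elk: checks bit1=1, bit7=0 (has a 0) -> no => not a false positive
query yak: checks bit7=0, bit8=0 (has a 0) -> no => not a false positive
False positives (alphabetical): ant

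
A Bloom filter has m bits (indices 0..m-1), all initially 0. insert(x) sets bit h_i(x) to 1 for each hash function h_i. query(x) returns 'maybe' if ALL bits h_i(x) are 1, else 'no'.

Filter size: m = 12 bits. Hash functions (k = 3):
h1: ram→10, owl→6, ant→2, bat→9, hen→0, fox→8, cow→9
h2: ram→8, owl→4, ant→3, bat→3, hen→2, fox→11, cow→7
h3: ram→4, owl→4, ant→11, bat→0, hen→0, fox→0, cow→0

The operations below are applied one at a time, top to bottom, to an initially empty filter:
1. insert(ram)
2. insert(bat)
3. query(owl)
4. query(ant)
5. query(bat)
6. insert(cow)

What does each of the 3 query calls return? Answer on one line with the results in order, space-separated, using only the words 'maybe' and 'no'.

Start: bits=000000000000
Op 1: insert ram -> sets bits 4 8 10 -> bits=000010001010
Op 2: insert bat -> sets bits 0 3 9 -> bits=100110001110
Op 3: query owl -> checks bit4=1, bit6=0 (has a 0) -> no
Op 4: query ant -> checks bit2=0, bit3=1, bit11=0 (has a 0) -> no
Op 5: query bat -> checks bit0=1, bit3=1, bit9=1 (all 1) -> maybe
Op 6: insert cow -> sets bits 0 7 9 -> bits=100110011110
Query results in order: no no maybe

Answer: no no maybe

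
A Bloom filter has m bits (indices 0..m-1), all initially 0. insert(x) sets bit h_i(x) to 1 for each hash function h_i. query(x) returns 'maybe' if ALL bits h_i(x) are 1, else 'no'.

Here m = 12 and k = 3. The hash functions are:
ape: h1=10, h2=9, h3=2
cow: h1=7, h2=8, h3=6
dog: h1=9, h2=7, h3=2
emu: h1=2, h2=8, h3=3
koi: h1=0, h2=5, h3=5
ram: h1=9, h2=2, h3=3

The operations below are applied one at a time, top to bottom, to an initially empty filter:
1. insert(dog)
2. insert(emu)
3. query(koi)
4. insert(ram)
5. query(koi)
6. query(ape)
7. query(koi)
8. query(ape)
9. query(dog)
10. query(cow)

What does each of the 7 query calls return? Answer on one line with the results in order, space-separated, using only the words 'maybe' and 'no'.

Answer: no no no no no maybe no

Derivation:
Start: bits=000000000000
Op 1: insert dog -> sets bits 2 7 9 -> bits=001000010100
Op 2: insert emu -> sets bits 2 3 8 -> bits=001100011100
Op 3: query koi -> checks bit0=0, bit5=0 (has a 0) -> no
Op 4: insert ram -> sets bits 2 3 9 -> bits=001100011100
Op 5: query koi -> checks bit0=0, bit5=0 (has a 0) -> no
Op 6: query ape -> checks bit2=1, bit9=1, bit10=0 (has a 0) -> no
Op 7: query koi -> checks bit0=0, bit5=0 (has a 0) -> no
Op 8: query ape -> checks bit2=1, bit9=1, bit10=0 (has a 0) -> no
Op 9: query dog -> checks bit2=1, bit7=1, bit9=1 (all 1) -> maybe
Op 10: query cow -> checks bit6=0, bit7=1, bit8=1 (has a 0) -> no
Query results in order: no no no no no maybe no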